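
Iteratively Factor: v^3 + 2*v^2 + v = (v + 1)*(v^2 + v) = v*(v + 1)*(v + 1)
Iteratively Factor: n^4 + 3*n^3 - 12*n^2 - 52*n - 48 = (n + 2)*(n^3 + n^2 - 14*n - 24) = (n + 2)*(n + 3)*(n^2 - 2*n - 8) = (n + 2)^2*(n + 3)*(n - 4)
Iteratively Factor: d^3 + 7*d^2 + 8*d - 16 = (d - 1)*(d^2 + 8*d + 16) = (d - 1)*(d + 4)*(d + 4)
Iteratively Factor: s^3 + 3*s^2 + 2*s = (s + 1)*(s^2 + 2*s) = s*(s + 1)*(s + 2)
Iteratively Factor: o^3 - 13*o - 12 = (o - 4)*(o^2 + 4*o + 3) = (o - 4)*(o + 1)*(o + 3)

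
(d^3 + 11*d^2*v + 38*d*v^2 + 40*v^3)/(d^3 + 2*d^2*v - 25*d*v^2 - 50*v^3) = (-d - 4*v)/(-d + 5*v)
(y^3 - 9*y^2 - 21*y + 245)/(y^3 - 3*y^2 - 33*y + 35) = (y - 7)/(y - 1)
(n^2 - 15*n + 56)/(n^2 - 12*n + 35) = (n - 8)/(n - 5)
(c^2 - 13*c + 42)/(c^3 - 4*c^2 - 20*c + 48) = (c - 7)/(c^2 + 2*c - 8)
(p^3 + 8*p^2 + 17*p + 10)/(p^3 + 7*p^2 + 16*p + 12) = (p^2 + 6*p + 5)/(p^2 + 5*p + 6)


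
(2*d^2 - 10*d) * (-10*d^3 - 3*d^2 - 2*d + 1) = -20*d^5 + 94*d^4 + 26*d^3 + 22*d^2 - 10*d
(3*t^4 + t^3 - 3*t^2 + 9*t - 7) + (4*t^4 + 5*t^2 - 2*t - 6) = 7*t^4 + t^3 + 2*t^2 + 7*t - 13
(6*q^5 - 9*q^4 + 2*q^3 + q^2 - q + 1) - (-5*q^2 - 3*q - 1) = 6*q^5 - 9*q^4 + 2*q^3 + 6*q^2 + 2*q + 2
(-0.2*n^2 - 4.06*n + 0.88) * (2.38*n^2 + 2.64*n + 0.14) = -0.476*n^4 - 10.1908*n^3 - 8.652*n^2 + 1.7548*n + 0.1232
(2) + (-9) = -7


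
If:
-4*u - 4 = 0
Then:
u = -1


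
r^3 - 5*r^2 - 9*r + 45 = (r - 5)*(r - 3)*(r + 3)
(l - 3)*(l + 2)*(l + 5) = l^3 + 4*l^2 - 11*l - 30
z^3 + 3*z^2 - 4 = (z - 1)*(z + 2)^2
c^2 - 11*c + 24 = (c - 8)*(c - 3)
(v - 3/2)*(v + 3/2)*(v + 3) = v^3 + 3*v^2 - 9*v/4 - 27/4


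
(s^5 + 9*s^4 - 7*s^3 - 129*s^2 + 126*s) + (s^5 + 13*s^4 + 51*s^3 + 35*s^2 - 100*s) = 2*s^5 + 22*s^4 + 44*s^3 - 94*s^2 + 26*s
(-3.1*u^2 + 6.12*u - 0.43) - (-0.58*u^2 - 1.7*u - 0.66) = -2.52*u^2 + 7.82*u + 0.23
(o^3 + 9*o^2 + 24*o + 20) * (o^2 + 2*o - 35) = o^5 + 11*o^4 + 7*o^3 - 247*o^2 - 800*o - 700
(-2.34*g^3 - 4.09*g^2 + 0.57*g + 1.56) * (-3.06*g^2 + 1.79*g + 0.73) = 7.1604*g^5 + 8.3268*g^4 - 10.7735*g^3 - 6.739*g^2 + 3.2085*g + 1.1388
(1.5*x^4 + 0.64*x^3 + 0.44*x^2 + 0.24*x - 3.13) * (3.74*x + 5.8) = 5.61*x^5 + 11.0936*x^4 + 5.3576*x^3 + 3.4496*x^2 - 10.3142*x - 18.154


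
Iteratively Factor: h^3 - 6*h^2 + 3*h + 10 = (h - 5)*(h^2 - h - 2) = (h - 5)*(h - 2)*(h + 1)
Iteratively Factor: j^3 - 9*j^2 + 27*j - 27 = (j - 3)*(j^2 - 6*j + 9) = (j - 3)^2*(j - 3)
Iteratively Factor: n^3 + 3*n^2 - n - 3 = (n + 3)*(n^2 - 1) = (n - 1)*(n + 3)*(n + 1)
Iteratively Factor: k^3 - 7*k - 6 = (k + 1)*(k^2 - k - 6) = (k - 3)*(k + 1)*(k + 2)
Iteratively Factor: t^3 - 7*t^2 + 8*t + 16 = (t + 1)*(t^2 - 8*t + 16) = (t - 4)*(t + 1)*(t - 4)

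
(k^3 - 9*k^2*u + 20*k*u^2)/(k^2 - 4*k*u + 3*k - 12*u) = k*(k - 5*u)/(k + 3)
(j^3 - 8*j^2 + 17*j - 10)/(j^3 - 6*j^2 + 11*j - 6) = (j - 5)/(j - 3)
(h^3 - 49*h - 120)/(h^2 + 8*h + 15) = h - 8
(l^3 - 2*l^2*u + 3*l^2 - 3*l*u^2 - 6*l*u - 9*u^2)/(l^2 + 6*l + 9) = (l^2 - 2*l*u - 3*u^2)/(l + 3)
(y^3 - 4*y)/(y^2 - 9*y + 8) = y*(y^2 - 4)/(y^2 - 9*y + 8)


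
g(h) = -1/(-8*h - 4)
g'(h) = -8/(-8*h - 4)^2 = -1/(2*(2*h + 1)^2)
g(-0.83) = -0.38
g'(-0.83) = -1.15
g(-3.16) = -0.05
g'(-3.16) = -0.02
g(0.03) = 0.24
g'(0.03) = -0.44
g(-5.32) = -0.03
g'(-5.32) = -0.01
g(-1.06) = -0.22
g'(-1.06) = -0.40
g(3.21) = 0.03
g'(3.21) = -0.01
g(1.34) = 0.07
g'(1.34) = -0.04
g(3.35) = 0.03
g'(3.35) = -0.01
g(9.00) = 0.01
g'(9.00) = 0.00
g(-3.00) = -0.05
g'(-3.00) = -0.02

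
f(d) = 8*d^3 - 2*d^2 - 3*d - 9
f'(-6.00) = 885.00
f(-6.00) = -1791.00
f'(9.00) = 1905.00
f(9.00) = 5634.00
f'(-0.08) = -2.53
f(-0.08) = -8.78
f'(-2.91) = 211.87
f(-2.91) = -214.34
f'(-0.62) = 8.71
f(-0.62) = -9.82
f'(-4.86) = 583.31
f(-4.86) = -959.99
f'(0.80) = 9.16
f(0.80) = -8.58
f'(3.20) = 229.96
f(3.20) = 223.06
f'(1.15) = 24.14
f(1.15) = -2.93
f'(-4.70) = 545.96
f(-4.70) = -869.66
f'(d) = 24*d^2 - 4*d - 3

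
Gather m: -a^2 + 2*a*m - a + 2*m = -a^2 - a + m*(2*a + 2)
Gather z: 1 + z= z + 1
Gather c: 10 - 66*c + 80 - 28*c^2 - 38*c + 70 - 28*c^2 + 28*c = -56*c^2 - 76*c + 160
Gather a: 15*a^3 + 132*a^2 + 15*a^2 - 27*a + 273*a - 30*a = 15*a^3 + 147*a^2 + 216*a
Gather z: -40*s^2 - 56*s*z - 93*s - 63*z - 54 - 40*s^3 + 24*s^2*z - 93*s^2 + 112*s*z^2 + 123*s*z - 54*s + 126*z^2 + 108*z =-40*s^3 - 133*s^2 - 147*s + z^2*(112*s + 126) + z*(24*s^2 + 67*s + 45) - 54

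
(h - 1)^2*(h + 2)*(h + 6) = h^4 + 6*h^3 - 3*h^2 - 16*h + 12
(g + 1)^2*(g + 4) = g^3 + 6*g^2 + 9*g + 4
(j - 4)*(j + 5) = j^2 + j - 20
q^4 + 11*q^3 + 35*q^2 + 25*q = q*(q + 1)*(q + 5)^2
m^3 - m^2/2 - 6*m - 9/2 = (m - 3)*(m + 1)*(m + 3/2)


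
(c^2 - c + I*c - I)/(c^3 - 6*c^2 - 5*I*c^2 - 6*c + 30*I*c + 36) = (c^2 + c*(-1 + I) - I)/(c^3 + c^2*(-6 - 5*I) + c*(-6 + 30*I) + 36)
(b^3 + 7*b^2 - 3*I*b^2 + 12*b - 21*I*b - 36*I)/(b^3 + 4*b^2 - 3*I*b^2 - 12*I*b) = (b + 3)/b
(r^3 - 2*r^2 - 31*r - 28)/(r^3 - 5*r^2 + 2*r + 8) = (r^2 - 3*r - 28)/(r^2 - 6*r + 8)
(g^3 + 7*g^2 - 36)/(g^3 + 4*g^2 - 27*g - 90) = (g - 2)/(g - 5)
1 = 1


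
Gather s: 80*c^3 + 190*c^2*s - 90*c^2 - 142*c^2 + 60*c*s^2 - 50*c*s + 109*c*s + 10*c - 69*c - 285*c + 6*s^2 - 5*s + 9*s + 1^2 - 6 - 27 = 80*c^3 - 232*c^2 - 344*c + s^2*(60*c + 6) + s*(190*c^2 + 59*c + 4) - 32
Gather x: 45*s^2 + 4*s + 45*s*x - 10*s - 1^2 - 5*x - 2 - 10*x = 45*s^2 - 6*s + x*(45*s - 15) - 3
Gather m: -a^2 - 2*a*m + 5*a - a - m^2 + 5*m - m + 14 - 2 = -a^2 + 4*a - m^2 + m*(4 - 2*a) + 12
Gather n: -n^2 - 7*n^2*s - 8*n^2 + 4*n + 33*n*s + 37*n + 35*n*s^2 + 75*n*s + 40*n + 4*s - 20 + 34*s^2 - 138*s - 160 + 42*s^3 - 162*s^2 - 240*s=n^2*(-7*s - 9) + n*(35*s^2 + 108*s + 81) + 42*s^3 - 128*s^2 - 374*s - 180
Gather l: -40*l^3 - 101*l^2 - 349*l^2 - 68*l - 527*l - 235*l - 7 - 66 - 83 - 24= -40*l^3 - 450*l^2 - 830*l - 180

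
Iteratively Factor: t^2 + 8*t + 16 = (t + 4)*(t + 4)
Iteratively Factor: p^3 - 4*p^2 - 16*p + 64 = (p + 4)*(p^2 - 8*p + 16) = (p - 4)*(p + 4)*(p - 4)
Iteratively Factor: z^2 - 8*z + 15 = (z - 3)*(z - 5)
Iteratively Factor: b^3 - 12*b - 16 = (b + 2)*(b^2 - 2*b - 8) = (b + 2)^2*(b - 4)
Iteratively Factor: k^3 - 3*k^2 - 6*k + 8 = (k + 2)*(k^2 - 5*k + 4) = (k - 4)*(k + 2)*(k - 1)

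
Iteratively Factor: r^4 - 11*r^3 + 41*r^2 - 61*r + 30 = (r - 3)*(r^3 - 8*r^2 + 17*r - 10) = (r - 3)*(r - 1)*(r^2 - 7*r + 10) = (r - 5)*(r - 3)*(r - 1)*(r - 2)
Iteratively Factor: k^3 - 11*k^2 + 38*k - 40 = (k - 4)*(k^2 - 7*k + 10) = (k - 5)*(k - 4)*(k - 2)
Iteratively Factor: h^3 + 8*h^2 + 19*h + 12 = (h + 1)*(h^2 + 7*h + 12) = (h + 1)*(h + 4)*(h + 3)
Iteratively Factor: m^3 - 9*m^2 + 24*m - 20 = (m - 2)*(m^2 - 7*m + 10) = (m - 2)^2*(m - 5)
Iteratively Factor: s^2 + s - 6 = (s + 3)*(s - 2)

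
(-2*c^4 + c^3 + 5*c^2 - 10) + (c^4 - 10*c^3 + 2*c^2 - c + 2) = -c^4 - 9*c^3 + 7*c^2 - c - 8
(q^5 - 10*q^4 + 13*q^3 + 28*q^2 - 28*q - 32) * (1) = q^5 - 10*q^4 + 13*q^3 + 28*q^2 - 28*q - 32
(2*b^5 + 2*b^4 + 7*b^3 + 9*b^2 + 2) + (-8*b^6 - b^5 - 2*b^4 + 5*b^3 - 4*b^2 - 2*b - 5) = -8*b^6 + b^5 + 12*b^3 + 5*b^2 - 2*b - 3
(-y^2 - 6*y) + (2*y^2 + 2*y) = y^2 - 4*y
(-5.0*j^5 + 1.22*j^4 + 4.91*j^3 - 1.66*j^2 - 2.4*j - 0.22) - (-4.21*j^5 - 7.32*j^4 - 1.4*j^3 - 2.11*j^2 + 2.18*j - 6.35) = -0.79*j^5 + 8.54*j^4 + 6.31*j^3 + 0.45*j^2 - 4.58*j + 6.13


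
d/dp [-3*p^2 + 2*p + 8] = 2 - 6*p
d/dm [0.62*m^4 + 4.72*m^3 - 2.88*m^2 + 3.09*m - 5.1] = 2.48*m^3 + 14.16*m^2 - 5.76*m + 3.09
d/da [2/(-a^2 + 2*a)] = 4*(a - 1)/(a^2*(a - 2)^2)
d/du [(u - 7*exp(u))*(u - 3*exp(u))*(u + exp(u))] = -9*u^2*exp(u) + 3*u^2 + 22*u*exp(2*u) - 18*u*exp(u) + 63*exp(3*u) + 11*exp(2*u)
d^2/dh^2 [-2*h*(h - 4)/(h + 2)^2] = 16*(2*h - 5)/(h^4 + 8*h^3 + 24*h^2 + 32*h + 16)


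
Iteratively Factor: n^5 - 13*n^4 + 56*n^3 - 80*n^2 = (n - 4)*(n^4 - 9*n^3 + 20*n^2) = n*(n - 4)*(n^3 - 9*n^2 + 20*n) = n*(n - 4)^2*(n^2 - 5*n) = n*(n - 5)*(n - 4)^2*(n)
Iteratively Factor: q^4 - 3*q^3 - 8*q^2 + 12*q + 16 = (q + 2)*(q^3 - 5*q^2 + 2*q + 8) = (q - 2)*(q + 2)*(q^2 - 3*q - 4) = (q - 4)*(q - 2)*(q + 2)*(q + 1)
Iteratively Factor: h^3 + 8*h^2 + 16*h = (h + 4)*(h^2 + 4*h) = (h + 4)^2*(h)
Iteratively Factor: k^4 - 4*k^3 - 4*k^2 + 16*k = (k - 2)*(k^3 - 2*k^2 - 8*k) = (k - 2)*(k + 2)*(k^2 - 4*k) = (k - 4)*(k - 2)*(k + 2)*(k)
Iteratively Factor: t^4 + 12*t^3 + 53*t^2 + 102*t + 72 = (t + 4)*(t^3 + 8*t^2 + 21*t + 18) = (t + 3)*(t + 4)*(t^2 + 5*t + 6) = (t + 3)^2*(t + 4)*(t + 2)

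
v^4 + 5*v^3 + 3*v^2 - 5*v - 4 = (v - 1)*(v + 1)^2*(v + 4)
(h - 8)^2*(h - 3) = h^3 - 19*h^2 + 112*h - 192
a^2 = a^2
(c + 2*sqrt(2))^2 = c^2 + 4*sqrt(2)*c + 8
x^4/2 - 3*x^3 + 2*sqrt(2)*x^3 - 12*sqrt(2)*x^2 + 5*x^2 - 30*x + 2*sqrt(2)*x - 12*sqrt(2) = (x/2 + sqrt(2))*(x - 6)*(x + sqrt(2))^2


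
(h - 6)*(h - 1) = h^2 - 7*h + 6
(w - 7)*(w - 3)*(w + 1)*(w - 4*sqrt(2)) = w^4 - 9*w^3 - 4*sqrt(2)*w^3 + 11*w^2 + 36*sqrt(2)*w^2 - 44*sqrt(2)*w + 21*w - 84*sqrt(2)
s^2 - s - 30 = (s - 6)*(s + 5)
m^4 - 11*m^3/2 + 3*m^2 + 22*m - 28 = (m - 7/2)*(m - 2)^2*(m + 2)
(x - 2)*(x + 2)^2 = x^3 + 2*x^2 - 4*x - 8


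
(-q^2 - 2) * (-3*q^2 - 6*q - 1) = 3*q^4 + 6*q^3 + 7*q^2 + 12*q + 2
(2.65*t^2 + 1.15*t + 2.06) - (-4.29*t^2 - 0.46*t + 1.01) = 6.94*t^2 + 1.61*t + 1.05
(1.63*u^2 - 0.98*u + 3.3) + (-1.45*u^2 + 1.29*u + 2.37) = 0.18*u^2 + 0.31*u + 5.67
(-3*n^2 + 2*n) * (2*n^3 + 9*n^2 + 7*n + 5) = -6*n^5 - 23*n^4 - 3*n^3 - n^2 + 10*n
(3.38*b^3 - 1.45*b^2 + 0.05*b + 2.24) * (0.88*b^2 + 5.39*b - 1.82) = 2.9744*b^5 + 16.9422*b^4 - 13.9231*b^3 + 4.8797*b^2 + 11.9826*b - 4.0768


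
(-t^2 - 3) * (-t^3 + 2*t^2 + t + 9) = t^5 - 2*t^4 + 2*t^3 - 15*t^2 - 3*t - 27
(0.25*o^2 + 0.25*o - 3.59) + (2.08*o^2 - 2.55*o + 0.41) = 2.33*o^2 - 2.3*o - 3.18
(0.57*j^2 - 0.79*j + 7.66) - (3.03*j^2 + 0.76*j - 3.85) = -2.46*j^2 - 1.55*j + 11.51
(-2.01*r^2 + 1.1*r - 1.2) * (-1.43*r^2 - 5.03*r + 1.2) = 2.8743*r^4 + 8.5373*r^3 - 6.229*r^2 + 7.356*r - 1.44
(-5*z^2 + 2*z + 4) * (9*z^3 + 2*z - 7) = -45*z^5 + 18*z^4 + 26*z^3 + 39*z^2 - 6*z - 28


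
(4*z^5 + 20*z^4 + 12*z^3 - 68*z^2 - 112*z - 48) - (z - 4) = 4*z^5 + 20*z^4 + 12*z^3 - 68*z^2 - 113*z - 44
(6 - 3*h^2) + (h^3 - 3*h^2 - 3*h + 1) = h^3 - 6*h^2 - 3*h + 7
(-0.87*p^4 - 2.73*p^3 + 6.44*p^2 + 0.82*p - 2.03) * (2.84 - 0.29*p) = 0.2523*p^5 - 1.6791*p^4 - 9.6208*p^3 + 18.0518*p^2 + 2.9175*p - 5.7652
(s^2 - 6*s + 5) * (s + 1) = s^3 - 5*s^2 - s + 5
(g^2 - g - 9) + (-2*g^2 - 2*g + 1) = -g^2 - 3*g - 8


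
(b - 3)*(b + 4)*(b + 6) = b^3 + 7*b^2 - 6*b - 72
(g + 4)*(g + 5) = g^2 + 9*g + 20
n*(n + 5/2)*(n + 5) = n^3 + 15*n^2/2 + 25*n/2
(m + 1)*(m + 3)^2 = m^3 + 7*m^2 + 15*m + 9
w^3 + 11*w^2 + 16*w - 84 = (w - 2)*(w + 6)*(w + 7)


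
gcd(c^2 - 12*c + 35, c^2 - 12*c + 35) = c^2 - 12*c + 35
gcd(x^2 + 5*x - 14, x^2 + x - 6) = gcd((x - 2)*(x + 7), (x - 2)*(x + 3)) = x - 2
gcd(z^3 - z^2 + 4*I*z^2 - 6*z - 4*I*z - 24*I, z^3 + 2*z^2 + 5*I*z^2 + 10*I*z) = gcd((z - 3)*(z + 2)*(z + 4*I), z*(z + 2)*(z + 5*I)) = z + 2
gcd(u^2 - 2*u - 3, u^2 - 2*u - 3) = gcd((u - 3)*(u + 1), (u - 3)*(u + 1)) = u^2 - 2*u - 3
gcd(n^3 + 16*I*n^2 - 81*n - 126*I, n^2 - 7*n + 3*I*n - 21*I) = n + 3*I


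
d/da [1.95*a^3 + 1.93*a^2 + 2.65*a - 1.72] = 5.85*a^2 + 3.86*a + 2.65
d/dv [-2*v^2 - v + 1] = -4*v - 1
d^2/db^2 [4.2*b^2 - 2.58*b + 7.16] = 8.40000000000000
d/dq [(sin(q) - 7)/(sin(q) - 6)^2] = (8 - sin(q))*cos(q)/(sin(q) - 6)^3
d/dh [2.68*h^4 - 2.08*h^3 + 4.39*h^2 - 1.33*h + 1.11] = 10.72*h^3 - 6.24*h^2 + 8.78*h - 1.33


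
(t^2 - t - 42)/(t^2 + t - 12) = (t^2 - t - 42)/(t^2 + t - 12)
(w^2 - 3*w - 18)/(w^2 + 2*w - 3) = (w - 6)/(w - 1)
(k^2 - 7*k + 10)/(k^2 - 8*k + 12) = (k - 5)/(k - 6)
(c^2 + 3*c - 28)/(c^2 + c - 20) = (c + 7)/(c + 5)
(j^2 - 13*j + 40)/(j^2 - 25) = (j - 8)/(j + 5)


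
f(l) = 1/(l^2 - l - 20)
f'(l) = (1 - 2*l)/(l^2 - l - 20)^2 = (1 - 2*l)/(-l^2 + l + 20)^2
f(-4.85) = 0.12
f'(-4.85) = 0.15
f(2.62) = -0.06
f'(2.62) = -0.02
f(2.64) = -0.06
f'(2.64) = -0.02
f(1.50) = -0.05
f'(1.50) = -0.01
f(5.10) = 1.10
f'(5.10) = -11.11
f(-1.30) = -0.06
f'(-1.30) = 0.01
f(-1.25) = -0.06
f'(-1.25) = 0.01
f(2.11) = -0.06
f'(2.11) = -0.01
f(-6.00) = 0.05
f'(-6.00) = 0.03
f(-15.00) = 0.00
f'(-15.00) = 0.00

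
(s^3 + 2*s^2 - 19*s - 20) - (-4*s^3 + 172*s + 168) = 5*s^3 + 2*s^2 - 191*s - 188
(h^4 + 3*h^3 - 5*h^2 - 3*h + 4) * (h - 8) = h^5 - 5*h^4 - 29*h^3 + 37*h^2 + 28*h - 32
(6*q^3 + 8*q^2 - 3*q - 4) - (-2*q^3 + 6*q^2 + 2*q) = 8*q^3 + 2*q^2 - 5*q - 4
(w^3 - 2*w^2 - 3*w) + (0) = w^3 - 2*w^2 - 3*w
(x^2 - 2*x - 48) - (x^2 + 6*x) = -8*x - 48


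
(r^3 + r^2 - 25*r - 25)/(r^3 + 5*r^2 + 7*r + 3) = (r^2 - 25)/(r^2 + 4*r + 3)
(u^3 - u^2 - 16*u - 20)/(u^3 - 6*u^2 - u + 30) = (u + 2)/(u - 3)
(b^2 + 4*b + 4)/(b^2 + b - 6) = (b^2 + 4*b + 4)/(b^2 + b - 6)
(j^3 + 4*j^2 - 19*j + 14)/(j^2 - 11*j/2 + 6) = 2*(j^3 + 4*j^2 - 19*j + 14)/(2*j^2 - 11*j + 12)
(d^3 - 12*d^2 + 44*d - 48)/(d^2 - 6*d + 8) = d - 6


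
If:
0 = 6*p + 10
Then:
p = -5/3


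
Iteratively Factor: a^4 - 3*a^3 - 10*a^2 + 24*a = (a - 2)*(a^3 - a^2 - 12*a) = (a - 2)*(a + 3)*(a^2 - 4*a) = (a - 4)*(a - 2)*(a + 3)*(a)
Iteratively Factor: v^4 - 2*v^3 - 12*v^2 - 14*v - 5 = (v + 1)*(v^3 - 3*v^2 - 9*v - 5) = (v - 5)*(v + 1)*(v^2 + 2*v + 1) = (v - 5)*(v + 1)^2*(v + 1)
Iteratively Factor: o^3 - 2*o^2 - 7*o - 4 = (o + 1)*(o^2 - 3*o - 4) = (o + 1)^2*(o - 4)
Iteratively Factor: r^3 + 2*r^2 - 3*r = (r - 1)*(r^2 + 3*r) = (r - 1)*(r + 3)*(r)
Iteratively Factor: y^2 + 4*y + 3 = (y + 3)*(y + 1)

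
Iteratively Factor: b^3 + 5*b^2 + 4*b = (b)*(b^2 + 5*b + 4) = b*(b + 4)*(b + 1)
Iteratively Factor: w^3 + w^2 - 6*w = (w + 3)*(w^2 - 2*w) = (w - 2)*(w + 3)*(w)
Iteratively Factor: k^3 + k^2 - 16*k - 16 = (k + 4)*(k^2 - 3*k - 4) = (k - 4)*(k + 4)*(k + 1)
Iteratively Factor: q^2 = (q)*(q)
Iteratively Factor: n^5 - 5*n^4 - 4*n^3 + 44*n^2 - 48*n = (n - 4)*(n^4 - n^3 - 8*n^2 + 12*n) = (n - 4)*(n - 2)*(n^3 + n^2 - 6*n) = (n - 4)*(n - 2)*(n + 3)*(n^2 - 2*n) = (n - 4)*(n - 2)^2*(n + 3)*(n)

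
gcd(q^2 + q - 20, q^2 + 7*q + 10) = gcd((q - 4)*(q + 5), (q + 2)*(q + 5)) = q + 5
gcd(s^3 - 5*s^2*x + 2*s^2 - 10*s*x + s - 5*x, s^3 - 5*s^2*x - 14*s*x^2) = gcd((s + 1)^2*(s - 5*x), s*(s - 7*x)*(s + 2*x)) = 1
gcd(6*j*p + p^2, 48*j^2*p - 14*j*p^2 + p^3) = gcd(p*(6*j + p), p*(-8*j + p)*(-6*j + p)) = p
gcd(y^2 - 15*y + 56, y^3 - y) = 1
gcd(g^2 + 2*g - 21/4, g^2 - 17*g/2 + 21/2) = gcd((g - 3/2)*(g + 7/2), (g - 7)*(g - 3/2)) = g - 3/2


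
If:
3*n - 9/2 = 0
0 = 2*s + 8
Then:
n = 3/2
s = -4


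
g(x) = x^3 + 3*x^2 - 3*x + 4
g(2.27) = 24.35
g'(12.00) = 501.00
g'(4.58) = 87.41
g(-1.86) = 13.52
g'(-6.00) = 69.00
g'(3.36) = 51.03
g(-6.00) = -86.00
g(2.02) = 18.42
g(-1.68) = 12.77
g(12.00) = 2128.00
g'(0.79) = 3.61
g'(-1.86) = -3.78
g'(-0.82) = -5.90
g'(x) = 3*x^2 + 6*x - 3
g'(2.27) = 26.08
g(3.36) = 65.72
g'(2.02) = 21.36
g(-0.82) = 7.93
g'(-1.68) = -4.61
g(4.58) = 149.26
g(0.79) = 4.00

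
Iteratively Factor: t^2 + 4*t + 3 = (t + 1)*(t + 3)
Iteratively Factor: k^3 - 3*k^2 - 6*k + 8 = (k - 4)*(k^2 + k - 2) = (k - 4)*(k - 1)*(k + 2)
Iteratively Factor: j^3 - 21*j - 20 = (j - 5)*(j^2 + 5*j + 4) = (j - 5)*(j + 4)*(j + 1)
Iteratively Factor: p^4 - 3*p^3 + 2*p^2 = (p)*(p^3 - 3*p^2 + 2*p) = p*(p - 2)*(p^2 - p) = p^2*(p - 2)*(p - 1)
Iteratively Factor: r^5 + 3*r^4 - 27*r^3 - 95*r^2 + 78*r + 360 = (r - 2)*(r^4 + 5*r^3 - 17*r^2 - 129*r - 180) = (r - 2)*(r + 4)*(r^3 + r^2 - 21*r - 45) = (r - 5)*(r - 2)*(r + 4)*(r^2 + 6*r + 9) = (r - 5)*(r - 2)*(r + 3)*(r + 4)*(r + 3)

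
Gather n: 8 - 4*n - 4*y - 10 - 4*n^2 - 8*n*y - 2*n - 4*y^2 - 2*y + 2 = -4*n^2 + n*(-8*y - 6) - 4*y^2 - 6*y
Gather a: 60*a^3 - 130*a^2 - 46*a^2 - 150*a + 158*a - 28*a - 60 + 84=60*a^3 - 176*a^2 - 20*a + 24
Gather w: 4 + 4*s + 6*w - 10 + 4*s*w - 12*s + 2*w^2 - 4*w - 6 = -8*s + 2*w^2 + w*(4*s + 2) - 12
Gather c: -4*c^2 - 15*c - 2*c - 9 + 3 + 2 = -4*c^2 - 17*c - 4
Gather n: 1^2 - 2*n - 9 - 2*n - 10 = -4*n - 18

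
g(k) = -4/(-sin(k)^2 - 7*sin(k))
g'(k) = -4*(2*sin(k)*cos(k) + 7*cos(k))/(-sin(k)^2 - 7*sin(k))^2 = -4*(2*sin(k) + 7)*cos(k)/((sin(k) + 7)^2*sin(k)^2)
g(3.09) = 11.00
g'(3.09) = 214.57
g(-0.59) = -1.12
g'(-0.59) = -1.52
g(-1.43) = -0.67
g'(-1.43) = -0.08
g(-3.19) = 11.73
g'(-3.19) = 243.75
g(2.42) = 0.79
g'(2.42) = 0.98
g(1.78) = 0.51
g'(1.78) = 0.12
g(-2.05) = -0.74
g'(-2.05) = 0.33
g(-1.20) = -0.71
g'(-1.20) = -0.23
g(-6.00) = 1.97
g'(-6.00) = -7.02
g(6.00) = -2.13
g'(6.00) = -7.02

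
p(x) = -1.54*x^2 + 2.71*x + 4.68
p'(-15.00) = 48.91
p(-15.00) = -382.47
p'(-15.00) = 48.91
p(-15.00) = -382.47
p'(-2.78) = 11.27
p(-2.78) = -14.76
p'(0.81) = 0.22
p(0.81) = 5.86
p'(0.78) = 0.31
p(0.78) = 5.86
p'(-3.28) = 12.81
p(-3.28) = -20.78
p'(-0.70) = 4.87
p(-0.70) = 2.03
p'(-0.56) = 4.43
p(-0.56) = 2.68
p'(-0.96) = 5.67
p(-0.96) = 0.66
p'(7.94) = -21.75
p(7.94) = -70.89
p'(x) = 2.71 - 3.08*x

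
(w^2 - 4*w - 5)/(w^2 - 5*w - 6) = (w - 5)/(w - 6)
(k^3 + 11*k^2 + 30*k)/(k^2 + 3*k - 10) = k*(k + 6)/(k - 2)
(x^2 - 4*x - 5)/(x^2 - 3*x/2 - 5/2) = 2*(x - 5)/(2*x - 5)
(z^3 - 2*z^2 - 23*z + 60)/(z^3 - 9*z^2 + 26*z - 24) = (z + 5)/(z - 2)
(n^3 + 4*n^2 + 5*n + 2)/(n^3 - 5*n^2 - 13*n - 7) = (n + 2)/(n - 7)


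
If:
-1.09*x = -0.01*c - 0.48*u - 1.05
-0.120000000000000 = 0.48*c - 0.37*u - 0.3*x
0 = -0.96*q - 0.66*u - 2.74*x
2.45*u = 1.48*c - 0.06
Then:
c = 0.90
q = -3.78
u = 0.52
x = 1.20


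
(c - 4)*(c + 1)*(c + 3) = c^3 - 13*c - 12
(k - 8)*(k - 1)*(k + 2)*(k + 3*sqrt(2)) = k^4 - 7*k^3 + 3*sqrt(2)*k^3 - 21*sqrt(2)*k^2 - 10*k^2 - 30*sqrt(2)*k + 16*k + 48*sqrt(2)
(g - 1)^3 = g^3 - 3*g^2 + 3*g - 1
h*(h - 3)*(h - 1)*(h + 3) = h^4 - h^3 - 9*h^2 + 9*h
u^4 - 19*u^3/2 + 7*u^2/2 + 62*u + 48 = (u - 8)*(u - 4)*(u + 1)*(u + 3/2)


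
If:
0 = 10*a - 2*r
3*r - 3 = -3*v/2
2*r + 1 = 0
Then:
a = -1/10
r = -1/2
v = 3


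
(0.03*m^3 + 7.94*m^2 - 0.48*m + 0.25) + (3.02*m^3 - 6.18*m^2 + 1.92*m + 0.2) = 3.05*m^3 + 1.76*m^2 + 1.44*m + 0.45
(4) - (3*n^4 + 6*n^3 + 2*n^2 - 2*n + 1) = -3*n^4 - 6*n^3 - 2*n^2 + 2*n + 3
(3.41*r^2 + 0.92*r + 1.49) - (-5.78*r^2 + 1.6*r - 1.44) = 9.19*r^2 - 0.68*r + 2.93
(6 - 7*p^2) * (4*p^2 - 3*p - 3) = -28*p^4 + 21*p^3 + 45*p^2 - 18*p - 18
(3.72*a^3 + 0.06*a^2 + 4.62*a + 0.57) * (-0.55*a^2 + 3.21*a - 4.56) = -2.046*a^5 + 11.9082*a^4 - 19.3116*a^3 + 14.2431*a^2 - 19.2375*a - 2.5992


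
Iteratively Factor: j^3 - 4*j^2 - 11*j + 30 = (j + 3)*(j^2 - 7*j + 10) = (j - 5)*(j + 3)*(j - 2)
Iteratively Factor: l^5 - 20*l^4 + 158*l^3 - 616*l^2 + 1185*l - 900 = (l - 3)*(l^4 - 17*l^3 + 107*l^2 - 295*l + 300) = (l - 3)^2*(l^3 - 14*l^2 + 65*l - 100) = (l - 5)*(l - 3)^2*(l^2 - 9*l + 20) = (l - 5)^2*(l - 3)^2*(l - 4)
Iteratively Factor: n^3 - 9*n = (n + 3)*(n^2 - 3*n) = (n - 3)*(n + 3)*(n)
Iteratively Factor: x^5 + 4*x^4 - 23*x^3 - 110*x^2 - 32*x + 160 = (x + 4)*(x^4 - 23*x^2 - 18*x + 40) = (x - 5)*(x + 4)*(x^3 + 5*x^2 + 2*x - 8) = (x - 5)*(x + 4)^2*(x^2 + x - 2) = (x - 5)*(x + 2)*(x + 4)^2*(x - 1)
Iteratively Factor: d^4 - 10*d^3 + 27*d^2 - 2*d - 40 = (d + 1)*(d^3 - 11*d^2 + 38*d - 40) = (d - 5)*(d + 1)*(d^2 - 6*d + 8) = (d - 5)*(d - 4)*(d + 1)*(d - 2)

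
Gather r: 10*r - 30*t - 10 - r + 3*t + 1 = 9*r - 27*t - 9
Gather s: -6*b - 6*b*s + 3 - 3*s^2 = -6*b*s - 6*b - 3*s^2 + 3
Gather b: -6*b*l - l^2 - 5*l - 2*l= -6*b*l - l^2 - 7*l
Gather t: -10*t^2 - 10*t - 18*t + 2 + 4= -10*t^2 - 28*t + 6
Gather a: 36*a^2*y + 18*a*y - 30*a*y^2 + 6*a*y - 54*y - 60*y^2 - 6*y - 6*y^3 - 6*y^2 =36*a^2*y + a*(-30*y^2 + 24*y) - 6*y^3 - 66*y^2 - 60*y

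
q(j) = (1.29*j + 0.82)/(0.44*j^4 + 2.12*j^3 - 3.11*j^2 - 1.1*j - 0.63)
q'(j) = (1.29*j + 0.82)*(-1.76*j^3 - 6.36*j^2 + 6.22*j + 1.1)/(0.44*j^4 + 2.12*j^3 - 3.11*j^2 - 1.1*j - 0.63)^2 + 1.29/(0.44*j^4 + 2.12*j^3 - 3.11*j^2 - 1.1*j - 0.63)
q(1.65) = 1.57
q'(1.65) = -10.96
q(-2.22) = 0.08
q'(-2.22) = 0.03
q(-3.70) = 0.06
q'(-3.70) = -0.00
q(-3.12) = 0.06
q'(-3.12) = 0.01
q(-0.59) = -0.04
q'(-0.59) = -1.02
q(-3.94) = 0.06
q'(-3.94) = -0.01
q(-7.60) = -0.02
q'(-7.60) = -0.02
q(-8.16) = -0.02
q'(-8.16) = -0.01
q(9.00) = 0.00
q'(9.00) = -0.00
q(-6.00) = -1.09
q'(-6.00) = -19.65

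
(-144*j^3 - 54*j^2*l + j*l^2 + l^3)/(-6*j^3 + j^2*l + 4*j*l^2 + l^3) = (48*j^2 + 2*j*l - l^2)/(2*j^2 - j*l - l^2)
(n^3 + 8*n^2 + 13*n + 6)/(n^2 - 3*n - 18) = (n^3 + 8*n^2 + 13*n + 6)/(n^2 - 3*n - 18)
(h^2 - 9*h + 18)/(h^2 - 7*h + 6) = (h - 3)/(h - 1)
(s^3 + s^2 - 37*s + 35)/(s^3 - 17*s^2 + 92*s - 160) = (s^2 + 6*s - 7)/(s^2 - 12*s + 32)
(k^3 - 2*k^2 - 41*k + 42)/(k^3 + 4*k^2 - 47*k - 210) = (k - 1)/(k + 5)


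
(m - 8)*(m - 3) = m^2 - 11*m + 24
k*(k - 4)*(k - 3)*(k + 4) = k^4 - 3*k^3 - 16*k^2 + 48*k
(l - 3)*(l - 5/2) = l^2 - 11*l/2 + 15/2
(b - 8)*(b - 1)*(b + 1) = b^3 - 8*b^2 - b + 8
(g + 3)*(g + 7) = g^2 + 10*g + 21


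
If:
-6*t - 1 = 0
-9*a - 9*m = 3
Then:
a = -m - 1/3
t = -1/6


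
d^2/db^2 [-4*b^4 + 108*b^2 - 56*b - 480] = 216 - 48*b^2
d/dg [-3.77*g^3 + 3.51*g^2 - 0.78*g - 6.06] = -11.31*g^2 + 7.02*g - 0.78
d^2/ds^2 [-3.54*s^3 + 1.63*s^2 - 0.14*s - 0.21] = 3.26 - 21.24*s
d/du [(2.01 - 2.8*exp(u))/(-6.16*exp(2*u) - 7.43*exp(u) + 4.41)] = (-17.248*exp(2*u) + 24.7632*exp(u) + 2.5863)*exp(u)/(37.9456*exp(4*u) + 91.5376*exp(3*u) + 0.873699999999992*exp(2*u) - 65.5326*exp(u) + 19.4481)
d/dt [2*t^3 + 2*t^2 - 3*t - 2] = 6*t^2 + 4*t - 3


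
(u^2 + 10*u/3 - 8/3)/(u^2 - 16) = (u - 2/3)/(u - 4)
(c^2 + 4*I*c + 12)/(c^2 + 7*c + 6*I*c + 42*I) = (c - 2*I)/(c + 7)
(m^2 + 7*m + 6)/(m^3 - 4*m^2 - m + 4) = (m + 6)/(m^2 - 5*m + 4)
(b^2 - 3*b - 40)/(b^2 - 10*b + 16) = (b + 5)/(b - 2)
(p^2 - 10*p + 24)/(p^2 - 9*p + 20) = (p - 6)/(p - 5)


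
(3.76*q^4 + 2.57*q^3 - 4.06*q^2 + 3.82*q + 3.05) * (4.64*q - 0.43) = 17.4464*q^5 + 10.308*q^4 - 19.9435*q^3 + 19.4706*q^2 + 12.5094*q - 1.3115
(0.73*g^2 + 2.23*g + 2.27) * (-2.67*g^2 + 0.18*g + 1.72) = -1.9491*g^4 - 5.8227*g^3 - 4.4039*g^2 + 4.2442*g + 3.9044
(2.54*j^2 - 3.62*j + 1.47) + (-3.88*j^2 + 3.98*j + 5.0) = -1.34*j^2 + 0.36*j + 6.47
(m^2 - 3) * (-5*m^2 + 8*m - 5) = -5*m^4 + 8*m^3 + 10*m^2 - 24*m + 15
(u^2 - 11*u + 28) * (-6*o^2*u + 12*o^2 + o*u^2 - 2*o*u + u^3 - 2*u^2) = -6*o^2*u^3 + 78*o^2*u^2 - 300*o^2*u + 336*o^2 + o*u^4 - 13*o*u^3 + 50*o*u^2 - 56*o*u + u^5 - 13*u^4 + 50*u^3 - 56*u^2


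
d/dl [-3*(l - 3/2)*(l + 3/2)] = -6*l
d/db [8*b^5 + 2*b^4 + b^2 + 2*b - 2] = 40*b^4 + 8*b^3 + 2*b + 2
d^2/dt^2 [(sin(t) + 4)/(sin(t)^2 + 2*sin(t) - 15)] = (-sin(t)^5 - 14*sin(t)^4 - 112*sin(t)^3 - 262*sin(t)^2 - 207*sin(t) + 212)/(sin(t)^2 + 2*sin(t) - 15)^3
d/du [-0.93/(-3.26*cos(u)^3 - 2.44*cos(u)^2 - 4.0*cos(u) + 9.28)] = (9.0954*cos(u)^2 + 4.5384*cos(u) + 3.72)*sin(u)/(3.26*cos(u)^3 + 2.44*cos(u)^2 + 4.0*cos(u) - 9.28)^2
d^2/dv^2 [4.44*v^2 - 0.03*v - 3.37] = 8.88000000000000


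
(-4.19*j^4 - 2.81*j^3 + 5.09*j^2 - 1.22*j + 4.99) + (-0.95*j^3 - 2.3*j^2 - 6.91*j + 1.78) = -4.19*j^4 - 3.76*j^3 + 2.79*j^2 - 8.13*j + 6.77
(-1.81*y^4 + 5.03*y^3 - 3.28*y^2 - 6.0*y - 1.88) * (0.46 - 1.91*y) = 3.4571*y^5 - 10.4399*y^4 + 8.5786*y^3 + 9.9512*y^2 + 0.8308*y - 0.8648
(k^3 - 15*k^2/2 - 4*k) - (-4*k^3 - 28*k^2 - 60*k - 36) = 5*k^3 + 41*k^2/2 + 56*k + 36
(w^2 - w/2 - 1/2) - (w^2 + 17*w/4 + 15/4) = -19*w/4 - 17/4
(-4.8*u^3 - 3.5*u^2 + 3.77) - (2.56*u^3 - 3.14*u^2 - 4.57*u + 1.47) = -7.36*u^3 - 0.36*u^2 + 4.57*u + 2.3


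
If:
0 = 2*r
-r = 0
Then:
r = 0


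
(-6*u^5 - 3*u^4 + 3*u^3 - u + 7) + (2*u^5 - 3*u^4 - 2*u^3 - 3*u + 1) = -4*u^5 - 6*u^4 + u^3 - 4*u + 8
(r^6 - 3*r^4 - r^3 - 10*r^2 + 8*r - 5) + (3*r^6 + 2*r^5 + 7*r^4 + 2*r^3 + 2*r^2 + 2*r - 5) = 4*r^6 + 2*r^5 + 4*r^4 + r^3 - 8*r^2 + 10*r - 10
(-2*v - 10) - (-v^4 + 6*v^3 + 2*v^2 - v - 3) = v^4 - 6*v^3 - 2*v^2 - v - 7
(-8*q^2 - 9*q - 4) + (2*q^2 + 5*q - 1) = -6*q^2 - 4*q - 5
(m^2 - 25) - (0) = m^2 - 25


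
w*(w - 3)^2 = w^3 - 6*w^2 + 9*w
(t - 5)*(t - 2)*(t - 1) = t^3 - 8*t^2 + 17*t - 10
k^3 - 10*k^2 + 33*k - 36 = (k - 4)*(k - 3)^2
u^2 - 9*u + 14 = (u - 7)*(u - 2)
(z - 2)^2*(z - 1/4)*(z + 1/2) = z^4 - 15*z^3/4 + 23*z^2/8 + 3*z/2 - 1/2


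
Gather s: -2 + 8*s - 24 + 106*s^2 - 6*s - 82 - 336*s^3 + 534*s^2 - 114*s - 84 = -336*s^3 + 640*s^2 - 112*s - 192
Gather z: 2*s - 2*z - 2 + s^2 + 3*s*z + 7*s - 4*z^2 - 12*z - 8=s^2 + 9*s - 4*z^2 + z*(3*s - 14) - 10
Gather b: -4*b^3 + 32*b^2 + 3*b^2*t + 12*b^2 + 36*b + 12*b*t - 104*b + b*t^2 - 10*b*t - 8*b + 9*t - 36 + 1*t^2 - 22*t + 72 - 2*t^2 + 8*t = -4*b^3 + b^2*(3*t + 44) + b*(t^2 + 2*t - 76) - t^2 - 5*t + 36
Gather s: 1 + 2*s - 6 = 2*s - 5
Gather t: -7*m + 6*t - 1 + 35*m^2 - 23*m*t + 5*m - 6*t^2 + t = 35*m^2 - 2*m - 6*t^2 + t*(7 - 23*m) - 1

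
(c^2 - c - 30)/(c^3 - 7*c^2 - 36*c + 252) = (c + 5)/(c^2 - c - 42)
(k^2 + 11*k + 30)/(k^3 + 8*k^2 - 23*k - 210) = (k + 5)/(k^2 + 2*k - 35)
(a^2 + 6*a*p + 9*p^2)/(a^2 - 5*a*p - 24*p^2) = (-a - 3*p)/(-a + 8*p)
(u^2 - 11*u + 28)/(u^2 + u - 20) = (u - 7)/(u + 5)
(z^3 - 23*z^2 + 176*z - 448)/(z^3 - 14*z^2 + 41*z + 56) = (z - 8)/(z + 1)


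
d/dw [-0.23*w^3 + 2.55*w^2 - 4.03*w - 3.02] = -0.69*w^2 + 5.1*w - 4.03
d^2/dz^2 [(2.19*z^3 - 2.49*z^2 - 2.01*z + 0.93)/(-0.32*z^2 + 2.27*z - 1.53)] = (4.44089209850063e-16*z^5 - 16.396134*z^3 + 37.750518*z^2 - 32.61069*z + 16.945806)/(0.032768*z^6 - 0.697344*z^5 + 5.4168*z^4 - 18.365435*z^3 + 25.899075*z^2 - 15.941529*z + 3.581577)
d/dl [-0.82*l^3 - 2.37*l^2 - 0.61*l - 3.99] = -2.46*l^2 - 4.74*l - 0.61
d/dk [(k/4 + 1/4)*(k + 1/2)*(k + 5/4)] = 3*k^2/4 + 11*k/8 + 19/32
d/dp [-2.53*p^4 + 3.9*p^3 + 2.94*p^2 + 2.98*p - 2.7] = -10.12*p^3 + 11.7*p^2 + 5.88*p + 2.98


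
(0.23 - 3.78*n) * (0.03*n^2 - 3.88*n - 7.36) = -0.1134*n^3 + 14.6733*n^2 + 26.9284*n - 1.6928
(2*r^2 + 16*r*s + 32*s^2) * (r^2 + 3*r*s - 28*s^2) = 2*r^4 + 22*r^3*s + 24*r^2*s^2 - 352*r*s^3 - 896*s^4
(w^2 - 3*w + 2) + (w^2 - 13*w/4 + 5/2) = 2*w^2 - 25*w/4 + 9/2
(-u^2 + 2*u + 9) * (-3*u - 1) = 3*u^3 - 5*u^2 - 29*u - 9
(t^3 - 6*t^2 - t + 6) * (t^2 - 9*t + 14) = t^5 - 15*t^4 + 67*t^3 - 69*t^2 - 68*t + 84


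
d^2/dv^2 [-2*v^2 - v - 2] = -4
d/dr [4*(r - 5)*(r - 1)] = 8*r - 24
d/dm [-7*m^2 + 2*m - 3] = 2 - 14*m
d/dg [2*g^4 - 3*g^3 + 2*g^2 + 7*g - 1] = 8*g^3 - 9*g^2 + 4*g + 7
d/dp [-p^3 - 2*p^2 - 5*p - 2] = -3*p^2 - 4*p - 5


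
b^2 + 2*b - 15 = (b - 3)*(b + 5)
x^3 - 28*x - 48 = (x - 6)*(x + 2)*(x + 4)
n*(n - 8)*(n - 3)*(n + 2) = n^4 - 9*n^3 + 2*n^2 + 48*n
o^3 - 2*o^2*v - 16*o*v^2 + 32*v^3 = (o - 4*v)*(o - 2*v)*(o + 4*v)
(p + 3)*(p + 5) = p^2 + 8*p + 15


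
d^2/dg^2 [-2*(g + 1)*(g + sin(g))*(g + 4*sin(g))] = 10*g^2*sin(g) + 10*g*sin(g) - 40*g*cos(g) - 16*g*cos(2*g) - 12*g - 20*sqrt(2)*sin(g + pi/4) - 16*sqrt(2)*sin(2*g + pi/4) - 4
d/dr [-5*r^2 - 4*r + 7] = -10*r - 4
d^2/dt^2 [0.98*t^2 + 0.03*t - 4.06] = 1.96000000000000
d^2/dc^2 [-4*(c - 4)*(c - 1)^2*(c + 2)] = -48*c^2 + 96*c + 24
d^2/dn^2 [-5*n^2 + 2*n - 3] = -10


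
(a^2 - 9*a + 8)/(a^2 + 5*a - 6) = (a - 8)/(a + 6)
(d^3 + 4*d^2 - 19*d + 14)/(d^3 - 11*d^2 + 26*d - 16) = (d + 7)/(d - 8)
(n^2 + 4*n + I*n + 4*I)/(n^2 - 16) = (n + I)/(n - 4)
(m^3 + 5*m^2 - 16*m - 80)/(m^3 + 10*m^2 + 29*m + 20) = (m - 4)/(m + 1)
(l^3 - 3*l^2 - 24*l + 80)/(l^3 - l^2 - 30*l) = (l^2 - 8*l + 16)/(l*(l - 6))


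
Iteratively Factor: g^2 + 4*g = (g)*(g + 4)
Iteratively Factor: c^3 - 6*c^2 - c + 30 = (c + 2)*(c^2 - 8*c + 15) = (c - 3)*(c + 2)*(c - 5)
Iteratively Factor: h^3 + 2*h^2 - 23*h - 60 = (h + 3)*(h^2 - h - 20) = (h - 5)*(h + 3)*(h + 4)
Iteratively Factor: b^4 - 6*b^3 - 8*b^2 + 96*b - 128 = (b + 4)*(b^3 - 10*b^2 + 32*b - 32) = (b - 4)*(b + 4)*(b^2 - 6*b + 8) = (b - 4)^2*(b + 4)*(b - 2)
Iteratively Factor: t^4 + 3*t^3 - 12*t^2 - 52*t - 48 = (t - 4)*(t^3 + 7*t^2 + 16*t + 12) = (t - 4)*(t + 2)*(t^2 + 5*t + 6) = (t - 4)*(t + 2)^2*(t + 3)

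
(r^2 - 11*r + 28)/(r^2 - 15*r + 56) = (r - 4)/(r - 8)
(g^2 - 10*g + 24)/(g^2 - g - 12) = (g - 6)/(g + 3)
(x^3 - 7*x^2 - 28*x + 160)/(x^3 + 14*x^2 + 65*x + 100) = (x^2 - 12*x + 32)/(x^2 + 9*x + 20)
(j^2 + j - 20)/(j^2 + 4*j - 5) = (j - 4)/(j - 1)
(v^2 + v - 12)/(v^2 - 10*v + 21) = (v + 4)/(v - 7)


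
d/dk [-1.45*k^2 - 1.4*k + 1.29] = -2.9*k - 1.4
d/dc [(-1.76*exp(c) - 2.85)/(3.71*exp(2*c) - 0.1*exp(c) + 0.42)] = (6.5296*exp(2*c) + 21.147*exp(c) - 1.0242)*exp(c)/(13.7641*exp(4*c) - 0.742*exp(3*c) + 3.1264*exp(2*c) - 0.084*exp(c) + 0.1764)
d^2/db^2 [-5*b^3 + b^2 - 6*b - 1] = 2 - 30*b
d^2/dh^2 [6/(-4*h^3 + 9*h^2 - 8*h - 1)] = 12*(3*(4*h - 3)*(4*h^3 - 9*h^2 + 8*h + 1) - 4*(6*h^2 - 9*h + 4)^2)/(4*h^3 - 9*h^2 + 8*h + 1)^3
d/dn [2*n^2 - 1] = 4*n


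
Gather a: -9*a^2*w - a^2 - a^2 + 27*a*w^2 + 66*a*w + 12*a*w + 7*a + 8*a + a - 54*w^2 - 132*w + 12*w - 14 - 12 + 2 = a^2*(-9*w - 2) + a*(27*w^2 + 78*w + 16) - 54*w^2 - 120*w - 24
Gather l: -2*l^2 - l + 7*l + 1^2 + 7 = -2*l^2 + 6*l + 8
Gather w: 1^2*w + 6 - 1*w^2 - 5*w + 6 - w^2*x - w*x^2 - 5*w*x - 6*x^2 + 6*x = w^2*(-x - 1) + w*(-x^2 - 5*x - 4) - 6*x^2 + 6*x + 12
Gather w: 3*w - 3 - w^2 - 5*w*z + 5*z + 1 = -w^2 + w*(3 - 5*z) + 5*z - 2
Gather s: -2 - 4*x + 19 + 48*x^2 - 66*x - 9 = 48*x^2 - 70*x + 8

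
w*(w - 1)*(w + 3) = w^3 + 2*w^2 - 3*w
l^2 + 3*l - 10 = (l - 2)*(l + 5)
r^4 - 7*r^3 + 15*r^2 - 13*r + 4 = (r - 4)*(r - 1)^3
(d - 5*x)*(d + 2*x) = d^2 - 3*d*x - 10*x^2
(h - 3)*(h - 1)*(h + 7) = h^3 + 3*h^2 - 25*h + 21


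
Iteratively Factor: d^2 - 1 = (d - 1)*(d + 1)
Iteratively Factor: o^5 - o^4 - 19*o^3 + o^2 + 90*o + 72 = (o + 1)*(o^4 - 2*o^3 - 17*o^2 + 18*o + 72) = (o + 1)*(o + 3)*(o^3 - 5*o^2 - 2*o + 24) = (o - 4)*(o + 1)*(o + 3)*(o^2 - o - 6) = (o - 4)*(o + 1)*(o + 2)*(o + 3)*(o - 3)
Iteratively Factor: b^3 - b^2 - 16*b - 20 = (b + 2)*(b^2 - 3*b - 10) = (b - 5)*(b + 2)*(b + 2)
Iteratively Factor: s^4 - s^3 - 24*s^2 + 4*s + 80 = (s + 2)*(s^3 - 3*s^2 - 18*s + 40) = (s + 2)*(s + 4)*(s^2 - 7*s + 10) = (s - 5)*(s + 2)*(s + 4)*(s - 2)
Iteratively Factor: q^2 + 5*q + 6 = (q + 2)*(q + 3)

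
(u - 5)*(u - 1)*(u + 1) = u^3 - 5*u^2 - u + 5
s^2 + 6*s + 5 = (s + 1)*(s + 5)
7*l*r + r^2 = r*(7*l + r)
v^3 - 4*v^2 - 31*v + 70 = (v - 7)*(v - 2)*(v + 5)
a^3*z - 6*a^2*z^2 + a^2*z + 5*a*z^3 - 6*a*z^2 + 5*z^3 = (a - 5*z)*(a - z)*(a*z + z)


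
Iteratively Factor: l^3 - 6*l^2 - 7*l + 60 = (l + 3)*(l^2 - 9*l + 20) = (l - 5)*(l + 3)*(l - 4)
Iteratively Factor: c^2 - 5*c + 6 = (c - 3)*(c - 2)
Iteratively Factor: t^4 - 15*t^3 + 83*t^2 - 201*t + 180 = (t - 5)*(t^3 - 10*t^2 + 33*t - 36) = (t - 5)*(t - 3)*(t^2 - 7*t + 12) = (t - 5)*(t - 3)^2*(t - 4)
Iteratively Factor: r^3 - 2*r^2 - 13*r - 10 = (r + 2)*(r^2 - 4*r - 5) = (r + 1)*(r + 2)*(r - 5)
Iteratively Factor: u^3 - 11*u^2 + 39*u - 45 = (u - 3)*(u^2 - 8*u + 15) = (u - 5)*(u - 3)*(u - 3)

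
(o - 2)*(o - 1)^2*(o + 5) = o^4 + o^3 - 15*o^2 + 23*o - 10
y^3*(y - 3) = y^4 - 3*y^3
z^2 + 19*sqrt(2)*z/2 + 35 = (z + 5*sqrt(2)/2)*(z + 7*sqrt(2))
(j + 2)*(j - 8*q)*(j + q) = j^3 - 7*j^2*q + 2*j^2 - 8*j*q^2 - 14*j*q - 16*q^2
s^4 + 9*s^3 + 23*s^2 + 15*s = s*(s + 1)*(s + 3)*(s + 5)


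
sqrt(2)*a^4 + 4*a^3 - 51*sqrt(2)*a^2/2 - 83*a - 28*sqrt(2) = (a - 7*sqrt(2)/2)*(a + sqrt(2))*(a + 4*sqrt(2))*(sqrt(2)*a + 1)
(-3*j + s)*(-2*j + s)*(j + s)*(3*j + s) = 18*j^4 + 9*j^3*s - 11*j^2*s^2 - j*s^3 + s^4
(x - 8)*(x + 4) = x^2 - 4*x - 32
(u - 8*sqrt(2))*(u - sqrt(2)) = u^2 - 9*sqrt(2)*u + 16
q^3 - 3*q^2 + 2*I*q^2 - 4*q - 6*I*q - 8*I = (q - 4)*(q + 1)*(q + 2*I)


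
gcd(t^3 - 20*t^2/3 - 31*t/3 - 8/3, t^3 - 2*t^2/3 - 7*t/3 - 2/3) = t^2 + 4*t/3 + 1/3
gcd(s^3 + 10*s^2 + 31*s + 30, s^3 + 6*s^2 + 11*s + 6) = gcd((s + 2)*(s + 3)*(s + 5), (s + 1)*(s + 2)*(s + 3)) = s^2 + 5*s + 6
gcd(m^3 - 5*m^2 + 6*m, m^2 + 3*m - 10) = m - 2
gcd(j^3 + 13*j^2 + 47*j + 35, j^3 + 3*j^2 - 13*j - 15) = j^2 + 6*j + 5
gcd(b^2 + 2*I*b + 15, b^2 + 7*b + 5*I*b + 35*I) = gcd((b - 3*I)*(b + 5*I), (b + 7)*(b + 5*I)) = b + 5*I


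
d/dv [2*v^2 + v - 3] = 4*v + 1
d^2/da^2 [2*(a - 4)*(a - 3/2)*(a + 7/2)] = 12*a - 8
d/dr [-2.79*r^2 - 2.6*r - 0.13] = -5.58*r - 2.6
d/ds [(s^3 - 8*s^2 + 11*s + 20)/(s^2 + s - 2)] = (s^4 + 2*s^3 - 25*s^2 - 8*s - 42)/(s^4 + 2*s^3 - 3*s^2 - 4*s + 4)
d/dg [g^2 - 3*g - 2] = 2*g - 3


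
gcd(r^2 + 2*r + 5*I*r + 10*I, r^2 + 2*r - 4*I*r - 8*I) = r + 2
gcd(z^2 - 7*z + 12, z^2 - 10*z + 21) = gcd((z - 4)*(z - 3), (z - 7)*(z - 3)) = z - 3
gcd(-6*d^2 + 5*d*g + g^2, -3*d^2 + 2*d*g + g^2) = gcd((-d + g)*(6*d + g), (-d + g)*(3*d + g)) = d - g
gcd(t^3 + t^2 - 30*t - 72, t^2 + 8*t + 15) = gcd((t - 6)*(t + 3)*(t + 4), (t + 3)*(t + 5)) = t + 3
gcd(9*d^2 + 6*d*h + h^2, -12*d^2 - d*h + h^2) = 3*d + h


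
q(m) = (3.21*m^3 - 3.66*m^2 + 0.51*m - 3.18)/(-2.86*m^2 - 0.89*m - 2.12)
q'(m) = (5.72*m + 0.89)*(3.21*m^3 - 3.66*m^2 + 0.51*m - 3.18)/(-2.86*m^2 - 0.89*m - 2.12)^2 + (9.63*m^2 - 7.32*m + 0.51)/(-2.86*m^2 - 0.89*m - 2.12) = (-9.18059999999999*m^4 - 5.7138*m^3 - 15.6996*m^2 - 2.6712*m - 3.9114)/(8.1796*m^4 + 5.0908*m^3 + 12.9185*m^2 + 3.7736*m + 4.4944)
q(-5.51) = 7.78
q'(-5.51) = -1.13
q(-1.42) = 3.09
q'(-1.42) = -1.20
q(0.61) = 0.94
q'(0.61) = -1.00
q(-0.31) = 1.79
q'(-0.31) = -1.00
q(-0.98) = 2.56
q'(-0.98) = -1.22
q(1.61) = -0.14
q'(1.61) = -1.12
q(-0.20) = 1.68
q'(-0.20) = -0.94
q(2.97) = -1.67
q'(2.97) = -1.13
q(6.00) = -5.08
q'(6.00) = -1.13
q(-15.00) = 18.45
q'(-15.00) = -1.12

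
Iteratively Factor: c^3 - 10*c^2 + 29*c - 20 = (c - 4)*(c^2 - 6*c + 5) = (c - 5)*(c - 4)*(c - 1)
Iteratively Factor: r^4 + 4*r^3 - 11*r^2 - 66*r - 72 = (r + 2)*(r^3 + 2*r^2 - 15*r - 36) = (r - 4)*(r + 2)*(r^2 + 6*r + 9) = (r - 4)*(r + 2)*(r + 3)*(r + 3)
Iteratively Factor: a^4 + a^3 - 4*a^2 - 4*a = (a)*(a^3 + a^2 - 4*a - 4) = a*(a + 1)*(a^2 - 4) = a*(a + 1)*(a + 2)*(a - 2)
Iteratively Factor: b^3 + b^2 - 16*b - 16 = (b + 1)*(b^2 - 16) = (b + 1)*(b + 4)*(b - 4)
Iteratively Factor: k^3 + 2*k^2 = (k + 2)*(k^2) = k*(k + 2)*(k)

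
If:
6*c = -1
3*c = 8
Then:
No Solution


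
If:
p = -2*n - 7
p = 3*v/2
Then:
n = -3*v/4 - 7/2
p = 3*v/2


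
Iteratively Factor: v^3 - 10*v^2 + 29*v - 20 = (v - 5)*(v^2 - 5*v + 4) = (v - 5)*(v - 1)*(v - 4)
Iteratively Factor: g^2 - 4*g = (g - 4)*(g)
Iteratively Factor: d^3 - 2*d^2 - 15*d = (d)*(d^2 - 2*d - 15) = d*(d + 3)*(d - 5)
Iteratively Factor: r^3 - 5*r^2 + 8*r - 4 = (r - 2)*(r^2 - 3*r + 2) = (r - 2)^2*(r - 1)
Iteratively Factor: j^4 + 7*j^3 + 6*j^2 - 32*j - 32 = (j - 2)*(j^3 + 9*j^2 + 24*j + 16) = (j - 2)*(j + 1)*(j^2 + 8*j + 16) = (j - 2)*(j + 1)*(j + 4)*(j + 4)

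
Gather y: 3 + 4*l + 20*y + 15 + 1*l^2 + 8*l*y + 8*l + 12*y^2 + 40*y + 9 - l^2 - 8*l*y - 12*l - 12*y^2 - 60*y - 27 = 0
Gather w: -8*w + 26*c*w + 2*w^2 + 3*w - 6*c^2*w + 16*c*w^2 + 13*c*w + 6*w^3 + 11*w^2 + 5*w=6*w^3 + w^2*(16*c + 13) + w*(-6*c^2 + 39*c)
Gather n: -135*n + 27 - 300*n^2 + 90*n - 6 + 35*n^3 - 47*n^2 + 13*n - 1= 35*n^3 - 347*n^2 - 32*n + 20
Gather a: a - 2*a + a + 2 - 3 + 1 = 0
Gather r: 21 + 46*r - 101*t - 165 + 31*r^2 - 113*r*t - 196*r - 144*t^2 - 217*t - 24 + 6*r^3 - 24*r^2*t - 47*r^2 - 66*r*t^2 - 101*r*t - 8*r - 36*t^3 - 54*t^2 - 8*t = 6*r^3 + r^2*(-24*t - 16) + r*(-66*t^2 - 214*t - 158) - 36*t^3 - 198*t^2 - 326*t - 168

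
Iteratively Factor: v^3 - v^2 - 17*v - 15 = (v - 5)*(v^2 + 4*v + 3) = (v - 5)*(v + 3)*(v + 1)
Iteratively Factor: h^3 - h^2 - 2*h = (h + 1)*(h^2 - 2*h) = h*(h + 1)*(h - 2)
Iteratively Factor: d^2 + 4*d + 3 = (d + 3)*(d + 1)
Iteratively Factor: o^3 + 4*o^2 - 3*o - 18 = (o + 3)*(o^2 + o - 6) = (o - 2)*(o + 3)*(o + 3)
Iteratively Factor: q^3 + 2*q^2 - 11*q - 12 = (q + 1)*(q^2 + q - 12) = (q + 1)*(q + 4)*(q - 3)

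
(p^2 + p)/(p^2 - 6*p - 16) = p*(p + 1)/(p^2 - 6*p - 16)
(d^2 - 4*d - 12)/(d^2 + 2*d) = (d - 6)/d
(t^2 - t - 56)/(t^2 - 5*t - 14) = (-t^2 + t + 56)/(-t^2 + 5*t + 14)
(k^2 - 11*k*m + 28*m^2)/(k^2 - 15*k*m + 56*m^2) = (k - 4*m)/(k - 8*m)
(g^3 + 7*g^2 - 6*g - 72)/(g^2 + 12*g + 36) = (g^2 + g - 12)/(g + 6)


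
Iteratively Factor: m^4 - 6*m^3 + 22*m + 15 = (m + 1)*(m^3 - 7*m^2 + 7*m + 15) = (m - 5)*(m + 1)*(m^2 - 2*m - 3) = (m - 5)*(m - 3)*(m + 1)*(m + 1)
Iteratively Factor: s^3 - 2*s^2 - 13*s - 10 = (s - 5)*(s^2 + 3*s + 2) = (s - 5)*(s + 2)*(s + 1)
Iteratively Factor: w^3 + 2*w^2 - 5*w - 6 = (w + 3)*(w^2 - w - 2) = (w + 1)*(w + 3)*(w - 2)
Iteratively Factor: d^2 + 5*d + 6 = (d + 3)*(d + 2)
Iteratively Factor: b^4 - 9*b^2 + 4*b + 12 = (b + 3)*(b^3 - 3*b^2 + 4) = (b - 2)*(b + 3)*(b^2 - b - 2) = (b - 2)^2*(b + 3)*(b + 1)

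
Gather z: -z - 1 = -z - 1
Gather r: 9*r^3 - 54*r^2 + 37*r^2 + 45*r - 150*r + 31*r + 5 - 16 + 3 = 9*r^3 - 17*r^2 - 74*r - 8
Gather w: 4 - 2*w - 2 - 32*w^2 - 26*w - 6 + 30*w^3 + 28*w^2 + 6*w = 30*w^3 - 4*w^2 - 22*w - 4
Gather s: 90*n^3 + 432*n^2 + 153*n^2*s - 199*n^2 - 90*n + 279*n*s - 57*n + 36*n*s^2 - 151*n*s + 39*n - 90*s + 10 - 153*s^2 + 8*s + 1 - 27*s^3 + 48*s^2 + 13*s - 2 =90*n^3 + 233*n^2 - 108*n - 27*s^3 + s^2*(36*n - 105) + s*(153*n^2 + 128*n - 69) + 9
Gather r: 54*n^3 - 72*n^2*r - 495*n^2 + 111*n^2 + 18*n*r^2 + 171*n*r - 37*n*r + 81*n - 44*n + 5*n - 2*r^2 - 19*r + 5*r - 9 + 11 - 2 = 54*n^3 - 384*n^2 + 42*n + r^2*(18*n - 2) + r*(-72*n^2 + 134*n - 14)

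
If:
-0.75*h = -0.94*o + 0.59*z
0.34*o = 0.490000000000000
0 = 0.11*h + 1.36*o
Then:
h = -17.82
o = 1.44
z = 24.95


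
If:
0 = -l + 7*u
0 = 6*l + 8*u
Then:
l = 0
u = 0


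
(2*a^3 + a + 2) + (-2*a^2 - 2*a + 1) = 2*a^3 - 2*a^2 - a + 3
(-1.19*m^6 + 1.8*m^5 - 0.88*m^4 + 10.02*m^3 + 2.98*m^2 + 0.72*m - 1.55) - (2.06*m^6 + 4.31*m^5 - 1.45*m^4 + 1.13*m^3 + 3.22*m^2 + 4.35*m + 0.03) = -3.25*m^6 - 2.51*m^5 + 0.57*m^4 + 8.89*m^3 - 0.24*m^2 - 3.63*m - 1.58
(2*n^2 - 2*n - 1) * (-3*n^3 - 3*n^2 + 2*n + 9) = -6*n^5 + 13*n^3 + 17*n^2 - 20*n - 9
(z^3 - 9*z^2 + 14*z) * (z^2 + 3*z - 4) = z^5 - 6*z^4 - 17*z^3 + 78*z^2 - 56*z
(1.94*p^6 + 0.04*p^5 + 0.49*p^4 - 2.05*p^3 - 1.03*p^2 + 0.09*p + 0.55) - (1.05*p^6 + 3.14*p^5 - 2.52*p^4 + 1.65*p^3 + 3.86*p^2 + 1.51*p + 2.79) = 0.89*p^6 - 3.1*p^5 + 3.01*p^4 - 3.7*p^3 - 4.89*p^2 - 1.42*p - 2.24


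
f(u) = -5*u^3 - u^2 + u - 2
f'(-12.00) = -2135.00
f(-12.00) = 8482.00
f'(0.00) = 1.00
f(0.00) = -2.00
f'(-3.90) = -219.35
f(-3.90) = 275.48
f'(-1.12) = -15.58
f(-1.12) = 2.65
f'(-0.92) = -9.86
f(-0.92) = 0.13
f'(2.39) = -89.46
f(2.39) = -73.58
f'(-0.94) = -10.37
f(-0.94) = 0.33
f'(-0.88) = -8.86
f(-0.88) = -0.25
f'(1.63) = -42.11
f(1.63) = -24.68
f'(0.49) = -3.58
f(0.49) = -2.34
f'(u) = -15*u^2 - 2*u + 1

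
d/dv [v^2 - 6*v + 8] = 2*v - 6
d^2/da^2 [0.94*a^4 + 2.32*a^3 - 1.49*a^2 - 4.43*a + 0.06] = 11.28*a^2 + 13.92*a - 2.98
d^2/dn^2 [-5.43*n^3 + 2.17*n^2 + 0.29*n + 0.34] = 4.34 - 32.58*n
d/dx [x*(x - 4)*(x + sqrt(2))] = x*(x - 4) + x*(x + sqrt(2)) + (x - 4)*(x + sqrt(2))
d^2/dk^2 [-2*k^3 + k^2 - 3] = 2 - 12*k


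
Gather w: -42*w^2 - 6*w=-42*w^2 - 6*w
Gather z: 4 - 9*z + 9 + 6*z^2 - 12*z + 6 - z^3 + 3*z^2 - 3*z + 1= -z^3 + 9*z^2 - 24*z + 20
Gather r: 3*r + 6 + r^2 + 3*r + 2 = r^2 + 6*r + 8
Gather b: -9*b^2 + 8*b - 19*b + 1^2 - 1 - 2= -9*b^2 - 11*b - 2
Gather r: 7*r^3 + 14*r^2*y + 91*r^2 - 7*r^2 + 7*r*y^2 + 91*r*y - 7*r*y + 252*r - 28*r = 7*r^3 + r^2*(14*y + 84) + r*(7*y^2 + 84*y + 224)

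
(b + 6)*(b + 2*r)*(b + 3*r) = b^3 + 5*b^2*r + 6*b^2 + 6*b*r^2 + 30*b*r + 36*r^2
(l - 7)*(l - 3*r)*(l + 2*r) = l^3 - l^2*r - 7*l^2 - 6*l*r^2 + 7*l*r + 42*r^2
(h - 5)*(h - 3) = h^2 - 8*h + 15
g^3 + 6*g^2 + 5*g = g*(g + 1)*(g + 5)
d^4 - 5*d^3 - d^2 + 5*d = d*(d - 5)*(d - 1)*(d + 1)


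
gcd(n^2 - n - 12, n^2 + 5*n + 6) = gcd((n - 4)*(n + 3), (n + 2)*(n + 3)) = n + 3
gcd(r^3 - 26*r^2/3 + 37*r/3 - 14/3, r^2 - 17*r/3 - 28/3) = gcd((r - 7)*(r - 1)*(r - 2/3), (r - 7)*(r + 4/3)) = r - 7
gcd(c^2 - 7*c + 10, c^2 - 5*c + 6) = c - 2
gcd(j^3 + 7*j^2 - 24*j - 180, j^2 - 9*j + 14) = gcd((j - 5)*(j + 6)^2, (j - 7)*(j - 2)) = 1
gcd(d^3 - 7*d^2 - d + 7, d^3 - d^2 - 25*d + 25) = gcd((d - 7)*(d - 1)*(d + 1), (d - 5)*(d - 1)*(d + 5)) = d - 1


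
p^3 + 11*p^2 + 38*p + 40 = (p + 2)*(p + 4)*(p + 5)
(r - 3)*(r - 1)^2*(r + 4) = r^4 - r^3 - 13*r^2 + 25*r - 12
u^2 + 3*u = u*(u + 3)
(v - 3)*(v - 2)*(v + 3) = v^3 - 2*v^2 - 9*v + 18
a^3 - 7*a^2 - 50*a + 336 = (a - 8)*(a - 6)*(a + 7)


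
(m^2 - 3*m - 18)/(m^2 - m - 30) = (m + 3)/(m + 5)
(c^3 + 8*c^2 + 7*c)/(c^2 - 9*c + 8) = c*(c^2 + 8*c + 7)/(c^2 - 9*c + 8)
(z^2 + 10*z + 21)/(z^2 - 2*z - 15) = (z + 7)/(z - 5)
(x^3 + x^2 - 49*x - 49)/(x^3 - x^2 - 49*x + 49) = (x + 1)/(x - 1)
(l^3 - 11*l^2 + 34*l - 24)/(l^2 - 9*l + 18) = (l^2 - 5*l + 4)/(l - 3)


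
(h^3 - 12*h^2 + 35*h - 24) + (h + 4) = h^3 - 12*h^2 + 36*h - 20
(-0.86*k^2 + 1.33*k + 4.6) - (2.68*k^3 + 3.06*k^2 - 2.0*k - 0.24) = -2.68*k^3 - 3.92*k^2 + 3.33*k + 4.84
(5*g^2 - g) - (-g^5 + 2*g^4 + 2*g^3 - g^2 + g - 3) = g^5 - 2*g^4 - 2*g^3 + 6*g^2 - 2*g + 3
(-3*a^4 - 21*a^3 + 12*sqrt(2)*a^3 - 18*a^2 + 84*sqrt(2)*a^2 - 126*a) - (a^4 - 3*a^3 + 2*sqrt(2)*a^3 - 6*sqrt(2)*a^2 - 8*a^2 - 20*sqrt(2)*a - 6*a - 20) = -4*a^4 - 18*a^3 + 10*sqrt(2)*a^3 - 10*a^2 + 90*sqrt(2)*a^2 - 120*a + 20*sqrt(2)*a + 20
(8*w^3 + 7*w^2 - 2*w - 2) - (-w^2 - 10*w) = 8*w^3 + 8*w^2 + 8*w - 2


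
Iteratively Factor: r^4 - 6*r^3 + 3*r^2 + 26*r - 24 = (r - 1)*(r^3 - 5*r^2 - 2*r + 24) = (r - 3)*(r - 1)*(r^2 - 2*r - 8) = (r - 4)*(r - 3)*(r - 1)*(r + 2)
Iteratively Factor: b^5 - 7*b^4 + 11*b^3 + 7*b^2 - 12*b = (b)*(b^4 - 7*b^3 + 11*b^2 + 7*b - 12) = b*(b - 3)*(b^3 - 4*b^2 - b + 4) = b*(b - 3)*(b - 1)*(b^2 - 3*b - 4) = b*(b - 3)*(b - 1)*(b + 1)*(b - 4)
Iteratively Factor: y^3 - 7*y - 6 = (y + 2)*(y^2 - 2*y - 3) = (y + 1)*(y + 2)*(y - 3)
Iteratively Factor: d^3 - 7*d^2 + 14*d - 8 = (d - 4)*(d^2 - 3*d + 2) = (d - 4)*(d - 2)*(d - 1)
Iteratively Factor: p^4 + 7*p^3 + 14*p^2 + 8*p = (p + 2)*(p^3 + 5*p^2 + 4*p) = p*(p + 2)*(p^2 + 5*p + 4) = p*(p + 2)*(p + 4)*(p + 1)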